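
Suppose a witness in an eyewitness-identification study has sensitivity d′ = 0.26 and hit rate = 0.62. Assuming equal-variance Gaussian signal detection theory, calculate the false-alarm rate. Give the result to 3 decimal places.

false-alarm rate = 0.518

z(hit rate) = z(0.62) = 0.3055
z(FA) = z(H) − d' = 0.3055 − 0.26 = 0.0455
false-alarm rate = Φ(0.0455) = 0.5181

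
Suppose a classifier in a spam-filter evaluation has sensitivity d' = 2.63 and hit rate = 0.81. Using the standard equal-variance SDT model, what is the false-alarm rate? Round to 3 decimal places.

z(hit rate) = z(0.81) = 0.8779
z(FA) = z(H) − d' = 0.8779 − 2.63 = -1.7521
false-alarm rate = Φ(-1.7521) = 0.0399

false-alarm rate = 0.040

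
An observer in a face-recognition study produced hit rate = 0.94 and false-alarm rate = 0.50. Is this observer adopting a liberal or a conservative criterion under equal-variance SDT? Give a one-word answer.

liberal

z(H) = 1.555, z(FA) = 0.000
c = −½·(z(H) + z(FA)) = -0.7775
c < 0 → liberal criterion (biased toward responding “yes”).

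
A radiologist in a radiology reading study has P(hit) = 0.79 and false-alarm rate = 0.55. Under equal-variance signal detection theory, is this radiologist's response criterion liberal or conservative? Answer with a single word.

liberal

z(H) = 0.806, z(FA) = 0.126
c = −½·(z(H) + z(FA)) = -0.466
c < 0 → liberal criterion (biased toward responding “yes”).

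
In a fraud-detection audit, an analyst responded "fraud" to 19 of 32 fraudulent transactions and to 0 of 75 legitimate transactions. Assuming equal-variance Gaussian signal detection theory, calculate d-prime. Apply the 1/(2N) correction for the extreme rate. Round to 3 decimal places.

d-prime = 2.712

The false-alarm rate is 0/75 = 0, so apply the 1/(2N) correction: FA → 1/(2·75) = 0.00667.
z(H) = z(0.59375) = 0.2372
z(FA) = z(0.00667) = -2.4746
d' = 0.2372 − (-2.4746) = 2.7118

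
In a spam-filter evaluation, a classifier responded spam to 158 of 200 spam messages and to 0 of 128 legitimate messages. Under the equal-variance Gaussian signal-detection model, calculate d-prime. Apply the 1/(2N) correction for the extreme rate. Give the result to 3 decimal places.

The false-alarm rate is 0/128 = 0, so apply the 1/(2N) correction: FA → 1/(2·128) = 0.00391.
z(H) = z(0.79000) = 0.8064
z(FA) = z(0.00391) = -2.6597
d' = 0.8064 − (-2.6597) = 3.4661

d-prime = 3.466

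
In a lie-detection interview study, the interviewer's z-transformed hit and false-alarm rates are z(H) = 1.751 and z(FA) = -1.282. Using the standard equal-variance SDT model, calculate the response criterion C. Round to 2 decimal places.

C = -0.23

c = −½·[z(H) + z(FA)] = −½·(1.751 + (-1.282)) = -0.2345
c < 0: the interviewer has a liberal response bias.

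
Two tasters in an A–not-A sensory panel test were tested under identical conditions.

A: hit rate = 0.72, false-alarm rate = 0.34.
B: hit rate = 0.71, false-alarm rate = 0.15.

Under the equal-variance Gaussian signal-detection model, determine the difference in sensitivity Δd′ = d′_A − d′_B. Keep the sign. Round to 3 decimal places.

Δd′ = -0.595

A: z(0.72) = 0.5828, z(0.34) = -0.4125, d' = 0.9953
B: z(0.71) = 0.5534, z(0.15) = -1.0364, d' = 1.5898
Δd' = d'_A − d'_B = 0.9953 − 1.5898 = -0.5945
B has the higher sensitivity.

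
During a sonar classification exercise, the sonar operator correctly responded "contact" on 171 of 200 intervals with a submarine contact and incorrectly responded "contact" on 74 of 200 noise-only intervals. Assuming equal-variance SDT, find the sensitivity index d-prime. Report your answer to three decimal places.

H = 171/200 = 0.8550
FA = 74/200 = 0.3700
z(H) = z(0.8550) = 1.0581
z(FA) = z(0.3700) = -0.3319
d' = z(H) − z(FA) = 1.0581 − (-0.3319) = 1.3900

d-prime = 1.390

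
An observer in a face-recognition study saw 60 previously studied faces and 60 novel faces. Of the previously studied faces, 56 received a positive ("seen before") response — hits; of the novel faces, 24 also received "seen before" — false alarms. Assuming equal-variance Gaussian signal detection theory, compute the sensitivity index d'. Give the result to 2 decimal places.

d' = 1.75

H = 56/60 = 0.9333
FA = 24/60 = 0.4000
z(0.9333) = 1.5008, z(0.4000) = -0.2533
d' = z(H) − z(FA) = 1.5008 − (-0.2533) = 1.7541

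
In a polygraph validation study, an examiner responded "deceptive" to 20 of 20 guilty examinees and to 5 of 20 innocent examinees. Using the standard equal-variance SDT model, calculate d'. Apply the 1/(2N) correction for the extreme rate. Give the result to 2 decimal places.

The hit rate is 20/20 = 1, so apply the 1/(2N) correction: H → 1 − 1/(2·20) = 0.97500.
z(H) = z(0.97500) = 1.960
z(FA) = z(0.25000) = -0.674
d' = 1.960 − (-0.674) = 2.634

d' = 2.63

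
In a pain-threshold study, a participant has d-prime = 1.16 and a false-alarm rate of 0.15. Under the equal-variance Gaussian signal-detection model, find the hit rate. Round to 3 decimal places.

z(false-alarm rate) = z(0.15) = -1.0364
z(H) = z(FA) + d' = -1.0364 + 1.16 = 0.1236
hit rate = Φ(0.1236) = 0.5492

hit rate = 0.549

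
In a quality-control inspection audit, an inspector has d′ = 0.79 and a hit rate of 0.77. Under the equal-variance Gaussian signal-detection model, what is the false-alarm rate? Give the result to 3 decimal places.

z(hit rate) = z(0.77) = 0.7388
z(FA) = z(H) − d' = 0.7388 − 0.79 = -0.0512
false-alarm rate = Φ(-0.0512) = 0.4796

false-alarm rate = 0.480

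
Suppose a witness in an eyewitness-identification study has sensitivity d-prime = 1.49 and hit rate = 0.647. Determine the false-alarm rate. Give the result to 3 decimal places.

false-alarm rate = 0.133

z(hit rate) = z(0.647) = 0.3772
z(FA) = z(H) − d' = 0.3772 − 1.49 = -1.1128
false-alarm rate = Φ(-1.1128) = 0.1329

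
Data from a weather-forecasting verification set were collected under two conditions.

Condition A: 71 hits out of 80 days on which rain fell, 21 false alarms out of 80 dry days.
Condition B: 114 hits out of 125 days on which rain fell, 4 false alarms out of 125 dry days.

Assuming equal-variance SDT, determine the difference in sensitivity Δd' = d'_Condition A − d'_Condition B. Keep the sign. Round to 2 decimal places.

Δd' = -1.36

Condition A: z(0.8875) = 1.213, z(0.2625) = -0.636, d' = 1.849
Condition B: z(0.9120) = 1.353, z(0.0320) = -1.852, d' = 3.205
Δd' = d'_Condition A − d'_Condition B = 1.849 − 3.205 = -1.356
Condition B has the higher sensitivity.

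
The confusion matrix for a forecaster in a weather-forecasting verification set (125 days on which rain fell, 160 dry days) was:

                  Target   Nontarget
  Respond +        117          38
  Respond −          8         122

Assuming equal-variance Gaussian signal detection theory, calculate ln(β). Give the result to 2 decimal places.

H = 117/125 = 0.9360
FA = 38/160 = 0.2375
Φ⁻¹(0.9360) = 1.522, Φ⁻¹(0.2375) = -0.714
ln β = −½·[z(H)² − z(FA)²] = −0.5 × (2.316 − 0.510) = -0.903

ln β = -0.90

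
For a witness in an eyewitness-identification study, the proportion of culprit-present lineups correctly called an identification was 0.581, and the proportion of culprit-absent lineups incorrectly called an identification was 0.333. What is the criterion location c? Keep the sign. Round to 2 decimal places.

c = 0.11

Φ⁻¹(H) = 0.2045
Φ⁻¹(FA) = -0.4316
c = −½·[z(H) + z(FA)] = −0.5 × (0.2045 + (-0.4316)) = 0.11355
c > 0: the witness has a conservative response bias.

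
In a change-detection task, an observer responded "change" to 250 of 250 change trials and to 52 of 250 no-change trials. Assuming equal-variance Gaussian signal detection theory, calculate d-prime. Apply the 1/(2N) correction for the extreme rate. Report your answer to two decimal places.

d-prime = 3.69

The hit rate is 250/250 = 1, so apply the 1/(2N) correction: H → 1 − 1/(2·250) = 0.99800.
z(H) = z(0.99800) = 2.878
z(FA) = z(0.20800) = -0.813
d' = 2.878 − (-0.813) = 3.691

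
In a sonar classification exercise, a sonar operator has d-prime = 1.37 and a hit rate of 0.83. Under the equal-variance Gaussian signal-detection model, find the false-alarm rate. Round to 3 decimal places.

z(hit rate) = z(0.83) = 0.9542
z(FA) = z(H) − d' = 0.9542 − 1.37 = -0.4158
false-alarm rate = Φ(-0.4158) = 0.3388

false-alarm rate = 0.339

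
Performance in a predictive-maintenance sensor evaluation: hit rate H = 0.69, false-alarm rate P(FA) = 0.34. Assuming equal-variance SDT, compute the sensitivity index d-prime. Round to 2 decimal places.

z(H) = z(0.69) = 0.496
z(FA) = z(0.34) = -0.412
d' = z(H) − z(FA) = 0.496 − (-0.412) = 0.908

d-prime = 0.91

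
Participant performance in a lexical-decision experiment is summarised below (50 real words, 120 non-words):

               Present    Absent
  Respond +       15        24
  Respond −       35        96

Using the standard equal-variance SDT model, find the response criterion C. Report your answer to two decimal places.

H = 15/50 = 0.3000
FA = 24/120 = 0.2000
z(H) = -0.524
z(FA) = -0.842
c = −½·[z(H) + z(FA)] = −0.5 × (-0.524 + (-0.842)) = 0.683

C = 0.68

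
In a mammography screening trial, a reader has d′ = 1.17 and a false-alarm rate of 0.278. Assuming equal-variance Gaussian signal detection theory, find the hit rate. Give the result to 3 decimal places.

z(false-alarm rate) = z(0.278) = -0.5888
z(H) = z(FA) + d' = -0.5888 + 1.17 = 0.5812
hit rate = Φ(0.5812) = 0.7194

hit rate = 0.719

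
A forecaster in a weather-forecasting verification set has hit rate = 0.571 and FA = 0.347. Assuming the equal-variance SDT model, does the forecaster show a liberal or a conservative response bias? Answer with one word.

z(H) = 0.179, z(FA) = -0.393
c = −½·(z(H) + z(FA)) = 0.107
c > 0 → conservative criterion (biased toward responding “no”).

conservative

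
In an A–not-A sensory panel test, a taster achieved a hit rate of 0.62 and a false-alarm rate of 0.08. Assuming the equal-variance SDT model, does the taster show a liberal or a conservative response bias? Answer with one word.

z(H) = 0.305, z(FA) = -1.405
c = −½·(z(H) + z(FA)) = 0.550
c > 0 → conservative criterion (biased toward responding “no”).

conservative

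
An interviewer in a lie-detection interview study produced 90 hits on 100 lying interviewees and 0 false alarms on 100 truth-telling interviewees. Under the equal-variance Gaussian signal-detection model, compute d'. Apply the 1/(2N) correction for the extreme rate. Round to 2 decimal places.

The false-alarm rate is 0/100 = 0, so apply the 1/(2N) correction: FA → 1/(2·100) = 0.00500.
z(H) = z(0.90000) = 1.282
z(FA) = z(0.00500) = -2.576
d' = 1.282 − (-2.576) = 3.858

d' = 3.86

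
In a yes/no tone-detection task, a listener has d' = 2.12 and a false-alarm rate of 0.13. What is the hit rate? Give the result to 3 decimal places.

z(false-alarm rate) = z(0.13) = -1.1264
z(H) = z(FA) + d' = -1.1264 + 2.12 = 0.9936
hit rate = Φ(0.9936) = 0.8398

hit rate = 0.840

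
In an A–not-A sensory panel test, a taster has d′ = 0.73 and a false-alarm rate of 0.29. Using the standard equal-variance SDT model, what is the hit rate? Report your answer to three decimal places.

hit rate = 0.570

z(false-alarm rate) = z(0.29) = -0.5534
z(H) = z(FA) + d' = -0.5534 + 0.73 = 0.1766
hit rate = Φ(0.1766) = 0.5701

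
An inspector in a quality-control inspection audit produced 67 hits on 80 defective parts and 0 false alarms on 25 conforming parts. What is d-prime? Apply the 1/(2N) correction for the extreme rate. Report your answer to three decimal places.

The false-alarm rate is 0/25 = 0, so apply the 1/(2N) correction: FA → 1/(2·25) = 0.02000.
z(H) = z(0.83750) = 0.9842
z(FA) = z(0.02000) = -2.0537
d' = 0.9842 − (-2.0537) = 3.0379

d-prime = 3.038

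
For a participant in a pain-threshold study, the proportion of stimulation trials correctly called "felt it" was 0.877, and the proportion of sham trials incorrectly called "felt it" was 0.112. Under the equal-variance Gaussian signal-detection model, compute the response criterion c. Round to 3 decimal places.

Φ⁻¹(H) = Φ⁻¹(0.877) = 1.1601
Φ⁻¹(FA) = Φ⁻¹(0.112) = -1.2160
c = −½·[z(H) + z(FA)] = −0.5 × (1.1601 + (-1.2160)) = 0.02795
c > 0: the participant has a conservative response bias.

c = 0.028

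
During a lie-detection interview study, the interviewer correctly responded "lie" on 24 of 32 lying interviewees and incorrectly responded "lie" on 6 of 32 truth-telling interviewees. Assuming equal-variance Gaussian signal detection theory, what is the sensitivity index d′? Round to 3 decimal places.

H = 24/32 = 0.7500
FA = 6/32 = 0.1875
z(H) = 0.6745
z(FA) = -0.8871
d' = z(H) − z(FA) = 0.6745 − (-0.8871) = 1.5616

d′ = 1.562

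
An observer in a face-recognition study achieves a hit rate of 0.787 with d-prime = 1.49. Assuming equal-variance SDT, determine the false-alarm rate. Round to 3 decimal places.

z(hit rate) = z(0.787) = 0.7961
z(FA) = z(H) − d' = 0.7961 − 1.49 = -0.6939
false-alarm rate = Φ(-0.6939) = 0.2439

false-alarm rate = 0.244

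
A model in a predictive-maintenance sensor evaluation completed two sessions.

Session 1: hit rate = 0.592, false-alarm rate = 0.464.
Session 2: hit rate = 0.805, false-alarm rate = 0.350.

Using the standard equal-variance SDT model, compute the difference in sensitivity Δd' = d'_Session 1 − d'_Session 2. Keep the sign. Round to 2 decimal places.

Session 1: z(0.592) = 0.233, z(0.464) = -0.090, d' = 0.323
Session 2: z(0.805) = 0.860, z(0.350) = -0.385, d' = 1.245
Δd' = d'_Session 1 − d'_Session 2 = 0.323 − 1.245 = -0.922
Session 2 has the higher sensitivity.

Δd' = -0.92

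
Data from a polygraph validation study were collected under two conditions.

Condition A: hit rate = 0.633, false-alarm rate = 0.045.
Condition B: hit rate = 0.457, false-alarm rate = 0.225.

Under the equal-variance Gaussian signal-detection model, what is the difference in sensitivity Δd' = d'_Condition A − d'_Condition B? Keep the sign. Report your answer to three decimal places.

Δd' = 1.388

Condition A: z(0.633) = 0.3398, z(0.045) = -1.6954, d' = 2.0352
Condition B: z(0.457) = -0.1080, z(0.225) = -0.7554, d' = 0.6474
Δd' = d'_Condition A − d'_Condition B = 2.0352 − 0.6474 = 1.3878
Condition A has the higher sensitivity.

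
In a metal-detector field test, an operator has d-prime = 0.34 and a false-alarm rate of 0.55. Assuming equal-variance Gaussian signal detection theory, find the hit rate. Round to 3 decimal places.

hit rate = 0.679

z(false-alarm rate) = z(0.55) = 0.1257
z(H) = z(FA) + d' = 0.1257 + 0.34 = 0.4657
hit rate = Φ(0.4657) = 0.6793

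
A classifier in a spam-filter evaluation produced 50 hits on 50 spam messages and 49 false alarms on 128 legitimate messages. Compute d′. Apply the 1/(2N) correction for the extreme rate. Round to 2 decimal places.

d′ = 2.62

The hit rate is 50/50 = 1, so apply the 1/(2N) correction: H → 1 − 1/(2·50) = 0.99000.
z(H) = z(0.99000) = 2.326
z(FA) = z(0.38281) = -0.298
d' = 2.326 − (-0.298) = 2.624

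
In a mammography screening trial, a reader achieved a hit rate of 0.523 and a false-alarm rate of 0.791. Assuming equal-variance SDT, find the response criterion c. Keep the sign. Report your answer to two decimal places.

Φ⁻¹(0.523) = 0.0577, Φ⁻¹(0.791) = 0.8099
c = −½·[z(H) + z(FA)] = −0.5 × (0.0577 + 0.8099) = -0.4338

c = -0.43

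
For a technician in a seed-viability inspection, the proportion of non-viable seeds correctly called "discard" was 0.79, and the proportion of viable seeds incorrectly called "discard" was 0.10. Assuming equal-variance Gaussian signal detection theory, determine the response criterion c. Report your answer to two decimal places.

c = 0.24

Φ⁻¹(H) = Φ⁻¹(0.79) = 0.8064
Φ⁻¹(FA) = Φ⁻¹(0.10) = -1.2816
c = −½·[z(H) + z(FA)] = −0.5 × (0.8064 + (-1.2816)) = 0.2376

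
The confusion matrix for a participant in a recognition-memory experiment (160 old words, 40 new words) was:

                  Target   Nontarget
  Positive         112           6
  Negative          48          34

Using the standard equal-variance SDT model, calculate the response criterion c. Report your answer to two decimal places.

H = 112/160 = 0.7000
FA = 6/40 = 0.1500
z(H) = 0.5244
z(FA) = -1.0364
c = −½·[z(H) + z(FA)] = −0.5 × (0.5244 + (-1.0364)) = 0.2560

c = 0.26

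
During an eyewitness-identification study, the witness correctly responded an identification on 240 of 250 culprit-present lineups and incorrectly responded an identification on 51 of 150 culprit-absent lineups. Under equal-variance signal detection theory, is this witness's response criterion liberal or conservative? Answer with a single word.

z(H) = 1.751, z(FA) = -0.412
c = −½·(z(H) + z(FA)) = -0.6695
c < 0 → liberal criterion (biased toward responding “yes”).

liberal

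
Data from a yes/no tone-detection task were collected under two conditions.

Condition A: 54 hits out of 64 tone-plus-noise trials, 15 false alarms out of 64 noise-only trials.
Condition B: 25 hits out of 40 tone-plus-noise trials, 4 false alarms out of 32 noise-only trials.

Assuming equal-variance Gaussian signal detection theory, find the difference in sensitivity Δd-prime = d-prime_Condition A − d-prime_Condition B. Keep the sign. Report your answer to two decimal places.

Condition A: z(0.8438) = 1.010, z(0.2344) = -0.724, d' = 1.734
Condition B: z(0.6250) = 0.319, z(0.1250) = -1.150, d' = 1.469
Δd' = d'_Condition A − d'_Condition B = 1.734 − 1.469 = 0.265
Condition A has the higher sensitivity.

Δd-prime = 0.27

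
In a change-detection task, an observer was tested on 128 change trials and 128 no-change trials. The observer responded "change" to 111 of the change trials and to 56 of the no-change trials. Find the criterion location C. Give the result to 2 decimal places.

C = -0.48

H = 111/128 = 0.8672
FA = 56/128 = 0.4375
z(H) = 1.113
z(FA) = -0.157
c = −½·[z(H) + z(FA)] = −0.5 × (1.113 + (-0.157)) = -0.478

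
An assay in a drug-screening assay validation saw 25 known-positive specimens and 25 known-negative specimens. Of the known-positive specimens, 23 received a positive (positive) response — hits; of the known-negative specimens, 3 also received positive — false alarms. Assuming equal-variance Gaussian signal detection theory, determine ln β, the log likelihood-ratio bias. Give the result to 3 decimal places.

H = 23/25 = 0.9200
FA = 3/25 = 0.1200
z(0.9200) = 1.4051, z(0.1200) = -1.1750
ln β = −½·[z(H)² − z(FA)²] = −0.5 × (1.9743 − 1.3806) = -0.29685

ln β = -0.297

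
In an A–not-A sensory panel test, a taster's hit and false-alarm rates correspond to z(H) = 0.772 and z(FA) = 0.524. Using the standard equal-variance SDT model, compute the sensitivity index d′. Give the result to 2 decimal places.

d′ = 0.25

d' = z(H) − z(FA) = 0.772 − 0.524 = 0.248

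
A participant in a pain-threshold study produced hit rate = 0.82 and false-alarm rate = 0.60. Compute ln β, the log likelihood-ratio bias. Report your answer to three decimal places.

ln β = -0.387

z(H) = z(0.82) = 0.9154
z(FA) = z(0.60) = 0.2533
ln β = −½·[z(H)² − z(FA)²] = −0.5 × (0.8380 − 0.0642) = -0.3869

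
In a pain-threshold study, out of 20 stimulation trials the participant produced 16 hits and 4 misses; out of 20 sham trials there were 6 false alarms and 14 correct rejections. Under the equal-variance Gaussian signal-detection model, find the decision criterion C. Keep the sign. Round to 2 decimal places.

H = 16/20 = 0.8000
FA = 6/20 = 0.3000
z(H) = z(0.8000) = 0.8416
z(FA) = z(0.3000) = -0.5244
c = −½·[z(H) + z(FA)] = −0.5 × (0.8416 + (-0.5244)) = -0.1586

C = -0.16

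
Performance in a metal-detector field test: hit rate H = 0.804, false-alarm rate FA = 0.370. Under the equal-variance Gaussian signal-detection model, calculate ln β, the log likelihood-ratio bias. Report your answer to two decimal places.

z(H) = z(0.804) = 0.856
z(FA) = z(0.370) = -0.332
ln β = −½·[z(H)² − z(FA)²] = −0.5 × (0.733 − 0.110) = -0.3115

ln β = -0.31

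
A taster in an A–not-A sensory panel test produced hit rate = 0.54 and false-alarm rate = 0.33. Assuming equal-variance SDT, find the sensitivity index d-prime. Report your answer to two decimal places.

z(H) = z(0.54) = 0.100
z(FA) = z(0.33) = -0.440
d' = z(H) − z(FA) = 0.100 − (-0.440) = 0.540

d-prime = 0.54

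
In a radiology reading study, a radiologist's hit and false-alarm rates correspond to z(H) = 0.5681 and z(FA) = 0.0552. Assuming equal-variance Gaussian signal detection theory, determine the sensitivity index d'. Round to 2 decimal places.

d' = z(H) − z(FA) = 0.5681 − 0.0552 = 0.5129

d' = 0.51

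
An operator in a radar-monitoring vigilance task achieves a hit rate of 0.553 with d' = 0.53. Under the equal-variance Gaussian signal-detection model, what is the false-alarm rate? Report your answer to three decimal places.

z(hit rate) = z(0.553) = 0.1332
z(FA) = z(H) − d' = 0.1332 − 0.53 = -0.3968
false-alarm rate = Φ(-0.3968) = 0.3458

false-alarm rate = 0.346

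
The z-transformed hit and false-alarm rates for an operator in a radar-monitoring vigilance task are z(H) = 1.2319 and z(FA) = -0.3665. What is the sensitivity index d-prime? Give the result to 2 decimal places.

d-prime = 1.60

d' = z(H) − z(FA) = 1.2319 − (-0.3665) = 1.5984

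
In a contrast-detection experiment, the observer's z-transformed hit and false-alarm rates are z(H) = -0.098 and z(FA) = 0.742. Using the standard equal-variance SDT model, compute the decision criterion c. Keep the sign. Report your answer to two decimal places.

c = -0.32

c = −½·[z(H) + z(FA)] = −½·(-0.098 + 0.742) = -0.322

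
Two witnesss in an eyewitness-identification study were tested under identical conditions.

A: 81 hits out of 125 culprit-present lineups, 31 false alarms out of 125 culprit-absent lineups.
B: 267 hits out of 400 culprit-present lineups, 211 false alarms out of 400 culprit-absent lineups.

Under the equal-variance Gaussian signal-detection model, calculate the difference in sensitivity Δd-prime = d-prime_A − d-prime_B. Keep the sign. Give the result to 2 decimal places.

Δd-prime = 0.70

A: z(0.6480) = 0.380, z(0.2480) = -0.681, d' = 1.061
B: z(0.6675) = 0.433, z(0.5275) = 0.069, d' = 0.364
Δd' = d'_A − d'_B = 1.061 − 0.364 = 0.697
A has the higher sensitivity.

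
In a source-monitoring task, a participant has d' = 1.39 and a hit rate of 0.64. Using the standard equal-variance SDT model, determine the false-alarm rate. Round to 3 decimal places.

false-alarm rate = 0.151

z(hit rate) = z(0.64) = 0.3585
z(FA) = z(H) − d' = 0.3585 − 1.39 = -1.0315
false-alarm rate = Φ(-1.0315) = 0.1512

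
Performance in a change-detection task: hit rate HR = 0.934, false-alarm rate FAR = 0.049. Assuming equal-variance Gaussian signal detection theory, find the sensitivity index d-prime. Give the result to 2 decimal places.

d-prime = 3.16

z(H) = 1.5063
z(FA) = -1.6546
d' = z(H) − z(FA) = 1.5063 − (-1.6546) = 3.1609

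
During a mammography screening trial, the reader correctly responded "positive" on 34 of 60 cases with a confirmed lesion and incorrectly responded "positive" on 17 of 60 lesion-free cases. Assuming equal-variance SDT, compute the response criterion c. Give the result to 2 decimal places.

H = 34/60 = 0.5667
FA = 17/60 = 0.2833
z(H) = z(0.5667) = 0.168
z(FA) = z(0.2833) = -0.573
c = −½·[z(H) + z(FA)] = −0.5 × (0.168 + (-0.573)) = 0.2025

c = 0.20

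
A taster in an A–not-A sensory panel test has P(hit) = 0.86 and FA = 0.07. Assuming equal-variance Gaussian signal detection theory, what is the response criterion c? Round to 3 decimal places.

c = 0.198

Φ⁻¹(0.86) = 1.0803, Φ⁻¹(0.07) = -1.4758
c = −½·[z(H) + z(FA)] = −0.5 × (1.0803 + (-1.4758)) = 0.19775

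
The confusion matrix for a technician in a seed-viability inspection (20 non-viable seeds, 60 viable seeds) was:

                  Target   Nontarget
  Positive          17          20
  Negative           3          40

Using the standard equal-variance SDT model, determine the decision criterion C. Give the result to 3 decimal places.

C = -0.303

H = 17/20 = 0.8500
FA = 20/60 = 0.3333
Φ⁻¹(H) = Φ⁻¹(0.8500) = 1.0364
Φ⁻¹(FA) = Φ⁻¹(0.3333) = -0.4308
c = −½·[z(H) + z(FA)] = −0.5 × (1.0364 + (-0.4308)) = -0.3028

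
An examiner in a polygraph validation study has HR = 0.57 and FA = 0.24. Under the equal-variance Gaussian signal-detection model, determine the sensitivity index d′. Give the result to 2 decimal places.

d′ = 0.88

Φ⁻¹(H) = 0.1764
Φ⁻¹(FA) = -0.7063
d' = z(H) − z(FA) = 0.1764 − (-0.7063) = 0.8827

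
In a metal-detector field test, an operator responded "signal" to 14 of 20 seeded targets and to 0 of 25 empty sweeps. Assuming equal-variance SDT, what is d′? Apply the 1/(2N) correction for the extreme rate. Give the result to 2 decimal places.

d′ = 2.58

The false-alarm rate is 0/25 = 0, so apply the 1/(2N) correction: FA → 1/(2·25) = 0.02000.
z(H) = z(0.70000) = 0.524
z(FA) = z(0.02000) = -2.054
d' = 0.524 − (-2.054) = 2.578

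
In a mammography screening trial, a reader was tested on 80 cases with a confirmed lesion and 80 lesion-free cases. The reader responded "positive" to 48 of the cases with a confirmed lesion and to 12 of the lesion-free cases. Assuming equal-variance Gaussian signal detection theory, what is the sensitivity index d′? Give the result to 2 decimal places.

d′ = 1.29

H = 48/80 = 0.6000
FA = 12/80 = 0.1500
Φ⁻¹(H) = Φ⁻¹(0.6000) = 0.2533
Φ⁻¹(FA) = Φ⁻¹(0.1500) = -1.0364
d' = z(H) − z(FA) = 0.2533 − (-1.0364) = 1.2897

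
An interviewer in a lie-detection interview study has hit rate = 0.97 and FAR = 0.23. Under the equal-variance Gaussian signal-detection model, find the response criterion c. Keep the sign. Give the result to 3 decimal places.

Φ⁻¹(H) = Φ⁻¹(0.97) = 1.8808
Φ⁻¹(FA) = Φ⁻¹(0.23) = -0.7388
c = −½·[z(H) + z(FA)] = −0.5 × (1.8808 + (-0.7388)) = -0.5710

c = -0.571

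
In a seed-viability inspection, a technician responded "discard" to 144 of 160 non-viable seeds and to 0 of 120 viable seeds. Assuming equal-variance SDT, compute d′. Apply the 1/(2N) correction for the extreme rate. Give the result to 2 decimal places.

d′ = 3.92

The false-alarm rate is 0/120 = 0, so apply the 1/(2N) correction: FA → 1/(2·120) = 0.00417.
z(H) = z(0.90000) = 1.282
z(FA) = z(0.00417) = -2.638
d' = 1.282 − (-2.638) = 3.920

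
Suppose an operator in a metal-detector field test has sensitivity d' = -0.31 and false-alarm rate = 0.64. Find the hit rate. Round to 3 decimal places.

z(false-alarm rate) = z(0.64) = 0.3585
z(H) = z(FA) + d' = 0.3585 + (-0.31) = 0.0485
hit rate = Φ(0.0485) = 0.5193

hit rate = 0.519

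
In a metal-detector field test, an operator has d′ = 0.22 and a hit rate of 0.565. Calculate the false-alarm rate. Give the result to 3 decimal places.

z(hit rate) = z(0.565) = 0.1637
z(FA) = z(H) − d' = 0.1637 − 0.22 = -0.0563
false-alarm rate = Φ(-0.0563) = 0.4776

false-alarm rate = 0.478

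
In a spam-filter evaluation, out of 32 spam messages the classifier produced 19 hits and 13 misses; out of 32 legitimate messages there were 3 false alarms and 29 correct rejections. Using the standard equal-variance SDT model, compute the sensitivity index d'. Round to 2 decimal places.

d' = 1.56

H = 19/32 = 0.5938
FA = 3/32 = 0.0938
Φ⁻¹(H) = 0.2373
Φ⁻¹(FA) = -1.3177
d' = z(H) − z(FA) = 0.2373 − (-1.3177) = 1.5550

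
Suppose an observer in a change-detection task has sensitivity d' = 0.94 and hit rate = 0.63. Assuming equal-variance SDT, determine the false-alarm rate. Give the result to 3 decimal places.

z(hit rate) = z(0.63) = 0.3319
z(FA) = z(H) − d' = 0.3319 − 0.94 = -0.6081
false-alarm rate = Φ(-0.6081) = 0.2716

false-alarm rate = 0.272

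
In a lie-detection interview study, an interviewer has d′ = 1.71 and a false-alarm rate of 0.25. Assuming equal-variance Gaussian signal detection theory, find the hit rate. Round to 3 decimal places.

z(false-alarm rate) = z(0.25) = -0.6745
z(H) = z(FA) + d' = -0.6745 + 1.71 = 1.0355
hit rate = Φ(1.0355) = 0.8498

hit rate = 0.850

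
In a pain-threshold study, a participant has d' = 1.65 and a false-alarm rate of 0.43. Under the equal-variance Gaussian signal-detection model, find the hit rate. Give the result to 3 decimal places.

hit rate = 0.930

z(false-alarm rate) = z(0.43) = -0.1764
z(H) = z(FA) + d' = -0.1764 + 1.65 = 1.4736
hit rate = Φ(1.4736) = 0.9297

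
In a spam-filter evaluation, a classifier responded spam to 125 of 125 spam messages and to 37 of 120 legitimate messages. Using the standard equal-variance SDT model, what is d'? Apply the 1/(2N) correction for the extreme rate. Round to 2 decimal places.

d' = 3.15

The hit rate is 125/125 = 1, so apply the 1/(2N) correction: H → 1 − 1/(2·125) = 0.99600.
z(H) = z(0.99600) = 2.652
z(FA) = z(0.30833) = -0.501
d' = 2.652 − (-0.501) = 3.153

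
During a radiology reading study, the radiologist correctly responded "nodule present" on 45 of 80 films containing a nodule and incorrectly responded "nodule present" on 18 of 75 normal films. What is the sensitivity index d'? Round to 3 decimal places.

H = 45/80 = 0.5625
FA = 18/75 = 0.2400
z(H) = z(0.5625) = 0.1573
z(FA) = z(0.2400) = -0.7063
d' = z(H) − z(FA) = 0.1573 − (-0.7063) = 0.8636

d' = 0.864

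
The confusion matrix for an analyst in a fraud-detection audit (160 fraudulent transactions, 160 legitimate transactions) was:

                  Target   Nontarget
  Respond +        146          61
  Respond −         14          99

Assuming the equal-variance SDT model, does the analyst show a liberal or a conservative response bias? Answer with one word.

liberal

z(H) = 1.356, z(FA) = -0.302
c = −½·(z(H) + z(FA)) = -0.527
c < 0 → liberal criterion (biased toward responding “yes”).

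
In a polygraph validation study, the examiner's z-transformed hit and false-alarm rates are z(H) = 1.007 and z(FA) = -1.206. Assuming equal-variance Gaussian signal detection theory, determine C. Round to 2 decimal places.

C = 0.10

c = −½·[z(H) + z(FA)] = −½·(1.007 + (-1.206)) = 0.0995
c > 0: the examiner has a conservative response bias.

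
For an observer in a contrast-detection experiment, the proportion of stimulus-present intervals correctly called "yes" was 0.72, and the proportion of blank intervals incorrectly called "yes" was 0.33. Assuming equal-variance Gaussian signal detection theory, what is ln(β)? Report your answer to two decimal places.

ln β = -0.07

Φ⁻¹(0.72) = 0.583, Φ⁻¹(0.33) = -0.440
ln β = −½·[z(H)² − z(FA)²] = −0.5 × (0.340 − 0.194) = -0.073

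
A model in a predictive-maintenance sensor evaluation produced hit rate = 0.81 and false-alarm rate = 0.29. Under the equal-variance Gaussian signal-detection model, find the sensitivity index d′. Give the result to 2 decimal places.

z(H) = z(0.81) = 0.878
z(FA) = z(0.29) = -0.553
d' = z(H) − z(FA) = 0.878 − (-0.553) = 1.431

d′ = 1.43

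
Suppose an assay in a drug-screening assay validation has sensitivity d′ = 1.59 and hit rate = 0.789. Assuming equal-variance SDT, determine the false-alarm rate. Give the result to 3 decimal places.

z(hit rate) = z(0.789) = 0.8030
z(FA) = z(H) − d' = 0.8030 − 1.59 = -0.7870
false-alarm rate = Φ(-0.7870) = 0.2156

false-alarm rate = 0.216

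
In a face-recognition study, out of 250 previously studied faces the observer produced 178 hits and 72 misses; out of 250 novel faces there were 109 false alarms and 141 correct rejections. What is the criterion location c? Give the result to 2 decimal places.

H = 178/250 = 0.7120
FA = 109/250 = 0.4360
z(H) = z(0.7120) = 0.5592
z(FA) = z(0.4360) = -0.1611
c = −½·[z(H) + z(FA)] = −0.5 × (0.5592 + (-0.1611)) = -0.19905

c = -0.20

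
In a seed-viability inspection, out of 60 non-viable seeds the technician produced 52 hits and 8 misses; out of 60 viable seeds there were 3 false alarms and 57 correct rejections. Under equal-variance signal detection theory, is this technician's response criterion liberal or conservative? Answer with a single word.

z(H) = 1.111, z(FA) = -1.645
c = −½·(z(H) + z(FA)) = 0.267
c > 0 → conservative criterion (biased toward responding “no”).

conservative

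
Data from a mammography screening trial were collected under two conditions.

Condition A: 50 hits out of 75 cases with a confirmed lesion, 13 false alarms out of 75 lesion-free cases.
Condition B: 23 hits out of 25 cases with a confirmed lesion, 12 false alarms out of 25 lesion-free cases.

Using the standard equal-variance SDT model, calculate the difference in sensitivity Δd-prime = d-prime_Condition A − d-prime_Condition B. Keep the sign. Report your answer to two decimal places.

Δd-prime = -0.08

Condition A: z(0.6667) = 0.431, z(0.1733) = -0.941, d' = 1.372
Condition B: z(0.9200) = 1.405, z(0.4800) = -0.050, d' = 1.455
Δd' = d'_Condition A − d'_Condition B = 1.372 − 1.455 = -0.083
Condition B has the higher sensitivity.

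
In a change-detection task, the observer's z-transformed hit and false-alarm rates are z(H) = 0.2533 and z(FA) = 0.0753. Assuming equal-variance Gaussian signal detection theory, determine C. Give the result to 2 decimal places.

C = -0.16

c = −½·[z(H) + z(FA)] = −½·(0.2533 + 0.0753) = -0.1643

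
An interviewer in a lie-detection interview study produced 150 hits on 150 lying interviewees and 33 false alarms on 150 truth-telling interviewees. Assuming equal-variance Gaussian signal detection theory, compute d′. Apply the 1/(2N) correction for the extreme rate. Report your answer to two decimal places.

d′ = 3.49

The hit rate is 150/150 = 1, so apply the 1/(2N) correction: H → 1 − 1/(2·150) = 0.99667.
z(H) = z(0.99667) = 2.713
z(FA) = z(0.22000) = -0.772
d' = 2.713 − (-0.772) = 3.485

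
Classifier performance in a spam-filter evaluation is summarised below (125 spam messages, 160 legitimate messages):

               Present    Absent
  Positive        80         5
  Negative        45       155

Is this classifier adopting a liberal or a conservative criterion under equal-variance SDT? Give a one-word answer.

conservative

z(H) = 0.358, z(FA) = -1.863
c = −½·(z(H) + z(FA)) = 0.7525
c > 0 → conservative criterion (biased toward responding “no”).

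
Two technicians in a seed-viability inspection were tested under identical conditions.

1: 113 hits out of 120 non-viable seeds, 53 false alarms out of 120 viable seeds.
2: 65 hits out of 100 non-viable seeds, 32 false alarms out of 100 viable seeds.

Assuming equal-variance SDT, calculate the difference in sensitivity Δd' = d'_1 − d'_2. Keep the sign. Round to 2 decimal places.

1: z(0.9417) = 1.569, z(0.4417) = -0.147, d' = 1.716
2: z(0.6500) = 0.385, z(0.3200) = -0.468, d' = 0.853
Δd' = d'_1 − d'_2 = 1.716 − 0.853 = 0.863
1 has the higher sensitivity.

Δd' = 0.86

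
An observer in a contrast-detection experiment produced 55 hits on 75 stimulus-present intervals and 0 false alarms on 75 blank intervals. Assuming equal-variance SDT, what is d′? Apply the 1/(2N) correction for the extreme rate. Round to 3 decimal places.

The false-alarm rate is 0/75 = 0, so apply the 1/(2N) correction: FA → 1/(2·75) = 0.00667.
z(H) = z(0.73333) = 0.6229
z(FA) = z(0.00667) = -2.4746
d' = 0.6229 − (-2.4746) = 3.0975

d′ = 3.098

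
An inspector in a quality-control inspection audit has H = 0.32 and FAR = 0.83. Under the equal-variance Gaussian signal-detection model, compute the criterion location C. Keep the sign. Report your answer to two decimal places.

C = -0.24

z(H) = z(0.32) = -0.4677
z(FA) = z(0.83) = 0.9542
c = −½·[z(H) + z(FA)] = −0.5 × (-0.4677 + 0.9542) = -0.24325
c < 0: the inspector has a liberal response bias.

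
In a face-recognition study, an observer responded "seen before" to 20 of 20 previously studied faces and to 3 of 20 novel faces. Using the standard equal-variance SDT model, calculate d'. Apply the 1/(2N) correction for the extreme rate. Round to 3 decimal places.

d' = 2.996

The hit rate is 20/20 = 1, so apply the 1/(2N) correction: H → 1 − 1/(2·20) = 0.97500.
z(H) = z(0.97500) = 1.9600
z(FA) = z(0.15000) = -1.0364
d' = 1.9600 − (-1.0364) = 2.9964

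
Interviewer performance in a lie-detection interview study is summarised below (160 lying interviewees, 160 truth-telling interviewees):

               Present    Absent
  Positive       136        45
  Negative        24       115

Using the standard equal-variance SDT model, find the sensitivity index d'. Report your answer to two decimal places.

d' = 1.62

H = 136/160 = 0.8500
FA = 45/160 = 0.2812
z(H) = z(0.8500) = 1.0364
z(FA) = z(0.2812) = -0.5793
d' = z(H) − z(FA) = 1.0364 − (-0.5793) = 1.6157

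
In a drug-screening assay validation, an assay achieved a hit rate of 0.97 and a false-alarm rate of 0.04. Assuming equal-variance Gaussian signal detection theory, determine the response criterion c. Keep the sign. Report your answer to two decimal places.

Φ⁻¹(H) = Φ⁻¹(0.97) = 1.881
Φ⁻¹(FA) = Φ⁻¹(0.04) = -1.751
c = −½·[z(H) + z(FA)] = −0.5 × (1.881 + (-1.751)) = -0.065

c = -0.07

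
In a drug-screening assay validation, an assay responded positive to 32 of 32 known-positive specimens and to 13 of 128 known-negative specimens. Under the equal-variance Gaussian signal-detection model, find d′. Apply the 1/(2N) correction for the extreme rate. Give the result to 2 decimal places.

The hit rate is 32/32 = 1, so apply the 1/(2N) correction: H → 1 − 1/(2·32) = 0.98438.
z(H) = z(0.98438) = 2.154
z(FA) = z(0.10156) = -1.273
d' = 2.154 − (-1.273) = 3.427

d′ = 3.43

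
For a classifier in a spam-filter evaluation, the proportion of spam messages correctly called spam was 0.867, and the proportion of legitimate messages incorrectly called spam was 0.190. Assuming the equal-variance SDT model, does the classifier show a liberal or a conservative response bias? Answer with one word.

z(H) = 1.112, z(FA) = -0.878
c = −½·(z(H) + z(FA)) = -0.117
c < 0 → liberal criterion (biased toward responding “yes”).

liberal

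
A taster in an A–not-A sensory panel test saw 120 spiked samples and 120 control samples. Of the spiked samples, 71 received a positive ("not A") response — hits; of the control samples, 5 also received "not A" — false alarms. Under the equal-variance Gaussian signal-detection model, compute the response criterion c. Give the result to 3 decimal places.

H = 71/120 = 0.5917
FA = 5/120 = 0.0417
z(0.5917) = 0.2319, z(0.0417) = -1.7313
c = −½·[z(H) + z(FA)] = −0.5 × (0.2319 + (-1.7313)) = 0.7497
c > 0: the taster has a conservative response bias.

c = 0.750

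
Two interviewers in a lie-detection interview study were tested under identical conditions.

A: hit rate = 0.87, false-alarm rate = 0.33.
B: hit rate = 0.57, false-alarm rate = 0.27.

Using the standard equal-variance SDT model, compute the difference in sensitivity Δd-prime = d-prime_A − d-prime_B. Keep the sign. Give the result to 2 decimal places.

A: z(0.87) = 1.126, z(0.33) = -0.440, d' = 1.566
B: z(0.57) = 0.176, z(0.27) = -0.613, d' = 0.789
Δd' = d'_A − d'_B = 1.566 − 0.789 = 0.777
A has the higher sensitivity.

Δd-prime = 0.78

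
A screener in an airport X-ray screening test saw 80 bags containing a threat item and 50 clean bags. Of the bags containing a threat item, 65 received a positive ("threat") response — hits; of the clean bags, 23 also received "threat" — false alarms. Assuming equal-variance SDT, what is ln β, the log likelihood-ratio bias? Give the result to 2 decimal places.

ln β = -0.39

H = 65/80 = 0.8125
FA = 23/50 = 0.4600
Φ⁻¹(H) = Φ⁻¹(0.8125) = 0.887
Φ⁻¹(FA) = Φ⁻¹(0.4600) = -0.100
ln β = −½·[z(H)² − z(FA)²] = −0.5 × (0.787 − 0.010) = -0.3885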